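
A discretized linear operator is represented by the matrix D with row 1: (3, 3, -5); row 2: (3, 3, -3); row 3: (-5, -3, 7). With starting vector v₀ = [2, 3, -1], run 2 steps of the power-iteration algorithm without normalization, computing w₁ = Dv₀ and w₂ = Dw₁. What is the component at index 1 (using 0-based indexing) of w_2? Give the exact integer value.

w1 = Dv₀ = (20, 18, -26)
w2 = Dw1 = (244, 192, -336)
The requested component of w2 is 192.

192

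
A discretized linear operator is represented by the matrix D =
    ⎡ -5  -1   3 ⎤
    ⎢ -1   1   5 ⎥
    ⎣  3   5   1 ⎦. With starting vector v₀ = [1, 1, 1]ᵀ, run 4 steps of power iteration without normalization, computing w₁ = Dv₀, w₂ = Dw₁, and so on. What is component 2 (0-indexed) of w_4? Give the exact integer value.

w1 = Dv₀ = ((-5)·1 + (-1)·1 + 3·1; (-1)·1 + 1·1 + 5·1; 3·1 + 5·1 + 1·1) = (-3, 5, 9)
w2 = Dw1 = ((-5)·(-3) + (-1)·5 + 3·9; (-1)·(-3) + 1·5 + 5·9; 3·(-3) + 5·5 + 1·9) = (37, 53, 25)
w3 = Dw2 = (-163, 141, 401)
w4 = Dw3 = (1877, 2309, 617)
The requested component of w4 is 617.

617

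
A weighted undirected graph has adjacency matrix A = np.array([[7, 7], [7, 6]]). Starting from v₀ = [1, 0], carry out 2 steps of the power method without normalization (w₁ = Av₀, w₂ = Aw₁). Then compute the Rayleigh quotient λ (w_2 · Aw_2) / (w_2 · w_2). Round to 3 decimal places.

w1 = Av₀ = (7·1 + 7·0; 7·1 + 6·0) = (7, 7)
w2 = Aw1 = (7·7 + 7·7; 7·7 + 6·7) = (98, 91)
Aw2 = (1323, 1232)
w2·Aw2 = 98·1323 + 91·1232 = 241766; w2·w2 = 98·98 + 91·91 = 17885
λ ≈ 241766/17885 = 13.518

λ ≈ 13.518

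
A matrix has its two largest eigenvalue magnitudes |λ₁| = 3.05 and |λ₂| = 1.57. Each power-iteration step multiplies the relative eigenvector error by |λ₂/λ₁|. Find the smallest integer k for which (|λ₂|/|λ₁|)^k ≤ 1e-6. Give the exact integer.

21

|λ₂/λ₁| = 1.57/3.05 = 0.51475
Need k ≥ ln(1e-6) / ln(0.51475) = -13.8155 / -0.6641 ≈ 20.804
Smallest integer k satisfying the bound: 21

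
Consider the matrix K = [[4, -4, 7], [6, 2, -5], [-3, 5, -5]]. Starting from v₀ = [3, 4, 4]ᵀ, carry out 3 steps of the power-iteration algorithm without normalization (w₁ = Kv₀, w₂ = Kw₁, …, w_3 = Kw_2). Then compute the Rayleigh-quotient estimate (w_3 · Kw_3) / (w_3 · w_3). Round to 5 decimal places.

λ ≈ -3.30513

w1 = Kv₀ = (24, 6, -9)
w2 = Kw1 = (9, 201, 3)
w3 = Kw2 = (-747, 441, 963)
Kw3 = (1989, -8415, -369)
w3·Kw3 = (-747)·1989 + 441·(-8415) + 963·(-369) = -5552145; w3·w3 = (-747)·(-747) + 441·441 + 963·963 = 1679859
λ ≈ -5552145/1679859 = -3.30513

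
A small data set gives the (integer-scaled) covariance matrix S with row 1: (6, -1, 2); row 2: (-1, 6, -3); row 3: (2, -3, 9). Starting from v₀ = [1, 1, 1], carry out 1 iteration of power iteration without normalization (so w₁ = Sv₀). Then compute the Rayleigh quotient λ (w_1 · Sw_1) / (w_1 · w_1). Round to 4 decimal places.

8.4957

w1 = Sv₀ = (6·1 + (-1)·1 + 2·1; (-1)·1 + 6·1 + (-3)·1; 2·1 + (-3)·1 + 9·1) = (7, 2, 8)
Sw1 = (56, -19, 80)
w1·Sw1 = 7·56 + 2·(-19) + 8·80 = 994; w1·w1 = 7·7 + 2·2 + 8·8 = 117
λ ≈ 994/117 = 8.4957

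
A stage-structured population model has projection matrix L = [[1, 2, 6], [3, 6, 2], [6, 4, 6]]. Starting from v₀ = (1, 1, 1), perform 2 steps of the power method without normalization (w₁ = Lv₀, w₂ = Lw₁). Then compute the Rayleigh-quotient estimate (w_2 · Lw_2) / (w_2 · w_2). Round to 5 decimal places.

w1 = Lv₀ = (1·1 + 2·1 + 6·1; 3·1 + 6·1 + 2·1; 6·1 + 4·1 + 6·1) = (9, 11, 16)
w2 = Lw1 = (1·9 + 2·11 + 6·16; 3·9 + 6·11 + 2·16; 6·9 + 4·11 + 6·16) = (127, 125, 194)
Lw2 = (1541, 1519, 2426)
w2·Lw2 = 127·1541 + 125·1519 + 194·2426 = 856226; w2·w2 = 127·127 + 125·125 + 194·194 = 69390
λ ≈ 856226/69390 = 12.33933

λ ≈ 12.33933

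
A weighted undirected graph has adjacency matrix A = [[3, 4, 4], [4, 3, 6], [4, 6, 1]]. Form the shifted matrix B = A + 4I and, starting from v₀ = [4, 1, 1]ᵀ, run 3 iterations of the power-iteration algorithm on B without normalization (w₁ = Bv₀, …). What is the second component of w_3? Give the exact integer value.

B = A + 4I has rows (7, 4, 4); (4, 7, 6); (4, 6, 5)
w1 = Bv₀ = (36, 29, 27)
w2 = Bw1 = (476, 509, 453)
w3 = Bw2 = (7180, 8185, 7223)
Requested component of w3: 8185

8185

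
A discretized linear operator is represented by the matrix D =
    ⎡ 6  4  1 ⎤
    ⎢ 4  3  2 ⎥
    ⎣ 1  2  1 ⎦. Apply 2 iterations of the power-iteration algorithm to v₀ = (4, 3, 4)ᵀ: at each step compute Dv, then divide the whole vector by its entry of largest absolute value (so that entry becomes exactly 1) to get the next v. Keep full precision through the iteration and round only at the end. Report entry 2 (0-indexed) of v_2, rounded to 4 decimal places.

Dv0 = (40.00000, 33.00000, 14.00000); divide by 40.00000 → v1 = (1.00000, 0.82500, 0.35000)
Dv1 = (9.65000, 7.17500, 3.00000); divide by 9.65000 → v2 = (1.00000, 0.74352, 0.31088)
Requested entry of v2: 120/386 = 0.3109

0.3109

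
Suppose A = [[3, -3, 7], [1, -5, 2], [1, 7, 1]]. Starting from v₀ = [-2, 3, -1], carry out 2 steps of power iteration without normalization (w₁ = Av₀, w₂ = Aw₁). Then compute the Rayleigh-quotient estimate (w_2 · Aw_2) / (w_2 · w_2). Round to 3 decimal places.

-6.489

w1 = Av₀ = (3·(-2) + (-3)·3 + 7·(-1); 1·(-2) + (-5)·3 + 2·(-1); 1·(-2) + 7·3 + 1·(-1)) = (-22, -19, 18)
w2 = Aw1 = (3·(-22) + (-3)·(-19) + 7·18; 1·(-22) + (-5)·(-19) + 2·18; 1·(-22) + 7·(-19) + 1·18) = (117, 109, -137)
Aw2 = (-935, -702, 743)
w2·Aw2 = 117·(-935) + 109·(-702) + (-137)·743 = -287704; w2·w2 = 117·117 + 109·109 + (-137)·(-137) = 44339
λ ≈ -287704/44339 = -6.489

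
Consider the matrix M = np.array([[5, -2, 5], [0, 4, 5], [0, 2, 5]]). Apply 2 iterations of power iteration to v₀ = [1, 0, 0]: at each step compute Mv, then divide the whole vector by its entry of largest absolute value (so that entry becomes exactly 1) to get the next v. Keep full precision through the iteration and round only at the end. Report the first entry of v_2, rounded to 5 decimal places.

Mv0 = (5.000000, 0.000000, 0.000000); divide by 5.000000 → v1 = (1.000000, 0.000000, 0.000000)
Mv1 = (5.000000, 0.000000, 0.000000); divide by 5.000000 → v2 = (1.000000, 0.000000, 0.000000)
Requested entry of v2: 25/25 = 1.00000

1.00000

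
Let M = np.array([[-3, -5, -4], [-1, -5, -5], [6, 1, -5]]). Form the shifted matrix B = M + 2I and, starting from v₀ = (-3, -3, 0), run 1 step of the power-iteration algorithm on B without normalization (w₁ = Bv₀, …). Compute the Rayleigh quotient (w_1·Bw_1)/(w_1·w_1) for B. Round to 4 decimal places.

B = M + 2I has rows (-1, -5, -4); (-1, -3, -5); (6, 1, -3)
w1 = Bv₀ = ((-1)·(-3) + (-5)·(-3) + (-4)·0; (-1)·(-3) + (-3)·(-3) + (-5)·0; 6·(-3) + 1·(-3) + (-3)·0) = (18, 12, -21)
Bw1 = (6, 51, 183)
w1·Bw1 = -3123; w1·w1 = 909; μ ≈ -3123/909 = -3.4356

-3.4356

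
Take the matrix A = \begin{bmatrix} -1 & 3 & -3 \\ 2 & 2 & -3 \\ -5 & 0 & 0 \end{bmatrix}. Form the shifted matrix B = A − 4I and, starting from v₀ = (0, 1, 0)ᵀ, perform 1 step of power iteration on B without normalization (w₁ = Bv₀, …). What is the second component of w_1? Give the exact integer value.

B = A − 4I has rows (-5, 3, -3); (2, -2, -3); (-5, 0, -4)
w1 = Bv₀ = ((-5)·0 + 3·1 + (-3)·0; 2·0 + (-2)·1 + (-3)·0; (-5)·0 + 0·1 + (-4)·0) = (3, -2, 0)
Requested component of w1: -2

-2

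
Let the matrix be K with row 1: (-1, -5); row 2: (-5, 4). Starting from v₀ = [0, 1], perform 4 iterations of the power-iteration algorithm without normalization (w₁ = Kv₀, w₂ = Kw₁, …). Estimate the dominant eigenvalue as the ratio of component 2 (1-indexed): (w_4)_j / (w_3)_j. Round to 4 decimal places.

w1 = Kv₀ = ((-1)·0 + (-5)·1; (-5)·0 + 4·1) = (-5, 4)
w2 = Kw1 = ((-1)·(-5) + (-5)·4; (-5)·(-5) + 4·4) = (-15, 41)
w3 = Kw2 = (-190, 239)
w4 = Kw3 = (-1005, 1906)
Ratio at component: 1906 / 239 = 7.9749

7.9749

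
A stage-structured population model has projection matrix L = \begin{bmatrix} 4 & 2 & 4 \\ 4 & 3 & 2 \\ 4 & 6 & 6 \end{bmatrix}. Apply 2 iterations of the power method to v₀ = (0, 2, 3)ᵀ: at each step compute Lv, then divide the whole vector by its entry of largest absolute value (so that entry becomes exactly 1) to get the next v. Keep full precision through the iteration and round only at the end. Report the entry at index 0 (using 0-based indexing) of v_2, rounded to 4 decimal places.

Lv0 = (16.00000, 12.00000, 30.00000); divide by 30.00000 → v1 = (0.53333, 0.40000, 1.00000)
Lv1 = (6.93333, 5.33333, 10.53333); divide by 10.53333 → v2 = (0.65823, 0.50633, 1.00000)
Requested entry of v2: 208/316 = 0.6582

0.6582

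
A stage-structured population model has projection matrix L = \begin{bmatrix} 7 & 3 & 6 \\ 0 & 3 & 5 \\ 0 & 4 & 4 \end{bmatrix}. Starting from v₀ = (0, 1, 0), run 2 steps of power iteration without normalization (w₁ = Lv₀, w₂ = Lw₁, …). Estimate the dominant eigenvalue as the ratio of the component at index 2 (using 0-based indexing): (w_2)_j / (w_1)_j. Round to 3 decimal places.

λ ≈ 7.000

w1 = Lv₀ = (7·0 + 3·1 + 6·0; 0·0 + 3·1 + 5·0; 0·0 + 4·1 + 4·0) = (3, 3, 4)
w2 = Lw1 = (7·3 + 3·3 + 6·4; 0·3 + 3·3 + 5·4; 0·3 + 4·3 + 4·4) = (54, 29, 28)
Ratio at component: 28 / 4 = 7.000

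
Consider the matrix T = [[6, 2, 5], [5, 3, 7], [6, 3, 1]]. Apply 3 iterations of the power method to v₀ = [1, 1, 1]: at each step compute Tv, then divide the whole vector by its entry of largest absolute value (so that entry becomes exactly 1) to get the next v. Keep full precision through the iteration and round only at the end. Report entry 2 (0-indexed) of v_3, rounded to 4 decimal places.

0.7169

Tv0 = (13.00000, 15.00000, 10.00000); divide by 15.00000 → v1 = (0.86667, 1.00000, 0.66667)
Tv1 = (10.53333, 12.00000, 8.86667); divide by 12.00000 → v2 = (0.87778, 1.00000, 0.73889)
Tv2 = (10.96111, 12.56111, 9.00556); divide by 12.56111 → v3 = (0.87262, 1.00000, 0.71694)
Requested entry of v3: 1621/2261 = 0.7169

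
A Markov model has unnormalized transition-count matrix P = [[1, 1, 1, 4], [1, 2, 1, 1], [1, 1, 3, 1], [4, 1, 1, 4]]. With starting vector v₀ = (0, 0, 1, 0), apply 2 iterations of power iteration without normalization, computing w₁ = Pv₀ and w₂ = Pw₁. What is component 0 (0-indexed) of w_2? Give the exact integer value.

w1 = Pv₀ = (1·0 + 1·0 + 1·1 + 4·0; 1·0 + 2·0 + 1·1 + 1·0; 1·0 + 1·0 + 3·1 + 1·0; 4·0 + 1·0 + 1·1 + 4·0) = (1, 1, 3, 1)
w2 = Pw1 = (1·1 + 1·1 + 1·3 + 4·1; 1·1 + 2·1 + 1·3 + 1·1; 1·1 + 1·1 + 3·3 + 1·1; 4·1 + 1·1 + 1·3 + 4·1) = (9, 7, 12, 12)
The requested component of w2 is 9.

9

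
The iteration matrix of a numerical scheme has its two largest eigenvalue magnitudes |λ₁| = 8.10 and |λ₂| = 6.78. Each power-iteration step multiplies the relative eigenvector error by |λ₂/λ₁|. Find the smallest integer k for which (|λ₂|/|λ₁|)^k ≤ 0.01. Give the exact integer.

26

|λ₂/λ₁| = 6.78/8.10 = 0.83704
Need k ≥ ln(0.01) / ln(0.83704) = -4.6052 / -0.1779 ≈ 25.888
Smallest integer k satisfying the bound: 26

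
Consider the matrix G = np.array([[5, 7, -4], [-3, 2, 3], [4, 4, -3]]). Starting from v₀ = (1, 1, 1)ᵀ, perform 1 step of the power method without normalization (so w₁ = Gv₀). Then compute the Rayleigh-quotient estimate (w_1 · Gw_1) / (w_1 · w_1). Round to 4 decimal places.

λ ≈ 4.1613

w1 = Gv₀ = (5·1 + 7·1 + (-4)·1; (-3)·1 + 2·1 + 3·1; 4·1 + 4·1 + (-3)·1) = (8, 2, 5)
Gw1 = (34, -5, 25)
w1·Gw1 = 8·34 + 2·(-5) + 5·25 = 387; w1·w1 = 8·8 + 2·2 + 5·5 = 93
λ ≈ 387/93 = 4.1613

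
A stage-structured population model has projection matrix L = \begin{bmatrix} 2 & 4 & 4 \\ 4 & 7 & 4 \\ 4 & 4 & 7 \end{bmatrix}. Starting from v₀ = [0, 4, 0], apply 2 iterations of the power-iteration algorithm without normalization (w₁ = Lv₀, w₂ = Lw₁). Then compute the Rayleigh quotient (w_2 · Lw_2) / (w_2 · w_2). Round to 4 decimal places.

w1 = Lv₀ = (2·0 + 4·4 + 4·0; 4·0 + 7·4 + 4·0; 4·0 + 4·4 + 7·0) = (16, 28, 16)
w2 = Lw1 = (2·16 + 4·28 + 4·16; 4·16 + 7·28 + 4·16; 4·16 + 4·28 + 7·16) = (208, 324, 288)
Lw2 = (2864, 4252, 4144)
w2·Lw2 = 208·2864 + 324·4252 + 288·4144 = 3166832; w2·w2 = 208·208 + 324·324 + 288·288 = 231184
λ ≈ 3166832/231184 = 13.6983

13.6983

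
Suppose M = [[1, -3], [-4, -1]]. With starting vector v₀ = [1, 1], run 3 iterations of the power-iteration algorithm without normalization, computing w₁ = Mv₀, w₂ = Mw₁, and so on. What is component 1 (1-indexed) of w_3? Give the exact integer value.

-26

w1 = Mv₀ = (1·1 + (-3)·1; (-4)·1 + (-1)·1) = (-2, -5)
w2 = Mw1 = (1·(-2) + (-3)·(-5); (-4)·(-2) + (-1)·(-5)) = (13, 13)
w3 = Mw2 = (-26, -65)
The requested component of w3 is -26.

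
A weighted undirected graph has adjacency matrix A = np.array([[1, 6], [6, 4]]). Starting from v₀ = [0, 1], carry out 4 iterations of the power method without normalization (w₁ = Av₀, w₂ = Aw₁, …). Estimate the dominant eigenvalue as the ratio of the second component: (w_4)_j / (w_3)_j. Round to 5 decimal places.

λ ≈ 9.28866

w1 = Av₀ = (1·0 + 6·1; 6·0 + 4·1) = (6, 4)
w2 = Aw1 = (1·6 + 6·4; 6·6 + 4·4) = (30, 52)
w3 = Aw2 = (342, 388)
w4 = Aw3 = (2670, 3604)
Ratio at component: 3604 / 388 = 9.28866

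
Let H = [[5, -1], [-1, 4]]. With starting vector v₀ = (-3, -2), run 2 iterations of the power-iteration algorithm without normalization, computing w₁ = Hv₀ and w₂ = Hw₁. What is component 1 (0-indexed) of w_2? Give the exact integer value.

w1 = Hv₀ = (5·(-3) + (-1)·(-2); (-1)·(-3) + 4·(-2)) = (-13, -5)
w2 = Hw1 = (5·(-13) + (-1)·(-5); (-1)·(-13) + 4·(-5)) = (-60, -7)
The requested component of w2 is -7.

-7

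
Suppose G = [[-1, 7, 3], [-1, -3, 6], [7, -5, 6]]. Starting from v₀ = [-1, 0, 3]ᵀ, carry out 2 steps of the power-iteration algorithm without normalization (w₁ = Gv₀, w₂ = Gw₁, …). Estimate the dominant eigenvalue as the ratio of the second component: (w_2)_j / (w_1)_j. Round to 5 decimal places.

λ ≈ -0.05263

w1 = Gv₀ = (10, 19, 11)
w2 = Gw1 = (156, -1, 41)
Ratio at component: -1 / 19 = -0.05263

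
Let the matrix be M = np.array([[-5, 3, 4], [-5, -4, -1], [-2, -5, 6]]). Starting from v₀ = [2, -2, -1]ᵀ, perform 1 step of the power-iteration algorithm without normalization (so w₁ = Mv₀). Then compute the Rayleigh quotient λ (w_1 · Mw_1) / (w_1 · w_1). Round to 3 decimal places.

λ ≈ -5.097

w1 = Mv₀ = (-20, -1, 0)
Mw1 = (97, 104, 45)
w1·Mw1 = (-20)·97 + (-1)·104 + 0·45 = -2044; w1·w1 = (-20)·(-20) + (-1)·(-1) + 0·0 = 401
λ ≈ -2044/401 = -5.097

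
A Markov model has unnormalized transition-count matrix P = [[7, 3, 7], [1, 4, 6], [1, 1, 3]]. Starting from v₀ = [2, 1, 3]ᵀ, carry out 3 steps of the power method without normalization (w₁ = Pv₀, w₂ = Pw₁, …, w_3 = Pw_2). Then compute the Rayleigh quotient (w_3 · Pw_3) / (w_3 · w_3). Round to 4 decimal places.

9.7295

w1 = Pv₀ = (38, 24, 12)
w2 = Pw1 = (422, 206, 98)
w3 = Pw2 = (4258, 1834, 922)
Pw3 = (41762, 17126, 8858)
w3·Pw3 = 4258·41762 + 1834·17126 + 922·8858 = 217398756; w3·w3 = 4258·4258 + 1834·1834 + 922·922 = 22344204
λ ≈ 217398756/22344204 = 9.7295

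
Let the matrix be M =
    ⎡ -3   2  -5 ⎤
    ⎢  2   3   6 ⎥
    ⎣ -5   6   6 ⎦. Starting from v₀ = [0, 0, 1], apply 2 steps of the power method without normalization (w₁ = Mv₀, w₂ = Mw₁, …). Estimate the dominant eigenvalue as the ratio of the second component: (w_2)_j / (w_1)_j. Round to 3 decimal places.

w1 = Mv₀ = (-5, 6, 6)
w2 = Mw1 = (-3, 44, 97)
Ratio at component: 44 / 6 = 7.333

7.333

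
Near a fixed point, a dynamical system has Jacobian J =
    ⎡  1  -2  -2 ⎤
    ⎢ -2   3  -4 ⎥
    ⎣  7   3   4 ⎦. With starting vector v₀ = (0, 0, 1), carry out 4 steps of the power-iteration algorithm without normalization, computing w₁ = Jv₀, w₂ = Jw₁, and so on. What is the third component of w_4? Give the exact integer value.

w1 = Jv₀ = (-2, -4, 4)
w2 = Jw1 = (-2, -24, -10)
w3 = Jw2 = (66, -28, -126)
w4 = Jw3 = (374, 288, -126)
The requested component of w4 is -126.

-126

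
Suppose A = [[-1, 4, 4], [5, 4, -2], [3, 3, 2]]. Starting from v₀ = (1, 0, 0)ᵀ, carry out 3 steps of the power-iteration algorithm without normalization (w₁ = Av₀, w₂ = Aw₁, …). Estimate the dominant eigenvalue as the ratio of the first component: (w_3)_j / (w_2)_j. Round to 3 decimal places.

2.273

w1 = Av₀ = (-1, 5, 3)
w2 = Aw1 = (33, 9, 18)
w3 = Aw2 = (75, 165, 162)
Ratio at component: 75 / 33 = 2.273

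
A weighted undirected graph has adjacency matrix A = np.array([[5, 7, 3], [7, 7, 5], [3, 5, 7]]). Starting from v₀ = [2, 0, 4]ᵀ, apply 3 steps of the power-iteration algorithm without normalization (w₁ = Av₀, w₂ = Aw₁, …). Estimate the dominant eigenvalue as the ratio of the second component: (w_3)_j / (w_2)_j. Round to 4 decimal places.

λ ≈ 16.8221

w1 = Av₀ = (22, 34, 34)
w2 = Aw1 = (450, 562, 474)
w3 = Aw2 = (7606, 9454, 7478)
Ratio at component: 9454 / 562 = 16.8221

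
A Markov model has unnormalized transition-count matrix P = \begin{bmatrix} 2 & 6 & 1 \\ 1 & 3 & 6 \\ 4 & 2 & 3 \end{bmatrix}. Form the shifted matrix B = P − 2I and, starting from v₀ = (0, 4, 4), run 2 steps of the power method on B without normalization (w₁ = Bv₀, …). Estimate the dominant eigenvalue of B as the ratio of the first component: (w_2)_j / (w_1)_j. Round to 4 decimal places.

μ ≈ 6.4286

B = P − 2I has rows (0, 6, 1); (1, 1, 6); (4, 2, 1)
w1 = Bv₀ = (28, 28, 12)
w2 = Bw1 = (180, 128, 180)
Ratio: 180/28 = 6.4286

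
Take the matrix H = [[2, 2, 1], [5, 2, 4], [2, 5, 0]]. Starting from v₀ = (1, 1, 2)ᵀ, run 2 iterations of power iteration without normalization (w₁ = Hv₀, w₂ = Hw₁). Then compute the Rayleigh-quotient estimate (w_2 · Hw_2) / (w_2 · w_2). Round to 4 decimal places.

w1 = Hv₀ = (2·1 + 2·1 + 1·2; 5·1 + 2·1 + 4·2; 2·1 + 5·1 + 0·2) = (6, 15, 7)
w2 = Hw1 = (2·6 + 2·15 + 1·7; 5·6 + 2·15 + 4·7; 2·6 + 5·15 + 0·7) = (49, 88, 87)
Hw2 = (361, 769, 538)
w2·Hw2 = 49·361 + 88·769 + 87·538 = 132167; w2·w2 = 49·49 + 88·88 + 87·87 = 17714
λ ≈ 132167/17714 = 7.4612

7.4612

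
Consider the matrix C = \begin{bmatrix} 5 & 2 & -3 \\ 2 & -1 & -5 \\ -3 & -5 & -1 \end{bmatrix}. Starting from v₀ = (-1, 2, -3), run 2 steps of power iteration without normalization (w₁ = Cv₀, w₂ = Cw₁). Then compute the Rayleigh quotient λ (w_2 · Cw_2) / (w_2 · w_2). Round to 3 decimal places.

6.872

w1 = Cv₀ = (5·(-1) + 2·2 + (-3)·(-3); 2·(-1) + (-1)·2 + (-5)·(-3); (-3)·(-1) + (-5)·2 + (-1)·(-3)) = (8, 11, -4)
w2 = Cw1 = (5·8 + 2·11 + (-3)·(-4); 2·8 + (-1)·11 + (-5)·(-4); (-3)·8 + (-5)·11 + (-1)·(-4)) = (74, 25, -75)
Cw2 = (645, 498, -272)
w2·Cw2 = 74·645 + 25·498 + (-75)·(-272) = 80580; w2·w2 = 74·74 + 25·25 + (-75)·(-75) = 11726
λ ≈ 80580/11726 = 6.872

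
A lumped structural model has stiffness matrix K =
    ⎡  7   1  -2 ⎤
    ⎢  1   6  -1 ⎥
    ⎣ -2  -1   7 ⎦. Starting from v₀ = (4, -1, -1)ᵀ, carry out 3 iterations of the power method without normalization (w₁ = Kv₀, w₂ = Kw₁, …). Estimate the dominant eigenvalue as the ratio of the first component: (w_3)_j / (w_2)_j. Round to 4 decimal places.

λ ≈ 8.5087

w1 = Kv₀ = (7·4 + 1·(-1) + (-2)·(-1); 1·4 + 6·(-1) + (-1)·(-1); (-2)·4 + (-1)·(-1) + 7·(-1)) = (29, -1, -14)
w2 = Kw1 = (7·29 + 1·(-1) + (-2)·(-14); 1·29 + 6·(-1) + (-1)·(-14); (-2)·29 + (-1)·(-1) + 7·(-14)) = (230, 37, -155)
w3 = Kw2 = (1957, 607, -1582)
Ratio at component: 1957 / 230 = 8.5087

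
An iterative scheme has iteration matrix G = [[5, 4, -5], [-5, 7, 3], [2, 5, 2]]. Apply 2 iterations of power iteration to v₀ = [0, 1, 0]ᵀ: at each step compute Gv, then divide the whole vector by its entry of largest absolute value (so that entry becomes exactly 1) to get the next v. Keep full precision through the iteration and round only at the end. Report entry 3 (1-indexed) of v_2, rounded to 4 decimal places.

1.0000

Gv0 = (4.00000, 7.00000, 5.00000); divide by 7.00000 → v1 = (0.57143, 1.00000, 0.71429)
Gv1 = (3.28571, 6.28571, 7.57143); divide by 7.57143 → v2 = (0.43396, 0.83019, 1.00000)
Requested entry of v2: 53/53 = 1.0000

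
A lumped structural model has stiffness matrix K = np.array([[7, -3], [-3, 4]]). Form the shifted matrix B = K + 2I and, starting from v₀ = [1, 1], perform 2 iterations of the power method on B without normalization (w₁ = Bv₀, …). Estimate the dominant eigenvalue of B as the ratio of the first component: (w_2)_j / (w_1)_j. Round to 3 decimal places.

7.500

B = K + 2I has rows (9, -3); (-3, 6)
w1 = Bv₀ = (9·1 + (-3)·1; (-3)·1 + 6·1) = (6, 3)
w2 = Bw1 = (9·6 + (-3)·3; (-3)·6 + 6·3) = (45, 0)
Ratio: 45/6 = 7.500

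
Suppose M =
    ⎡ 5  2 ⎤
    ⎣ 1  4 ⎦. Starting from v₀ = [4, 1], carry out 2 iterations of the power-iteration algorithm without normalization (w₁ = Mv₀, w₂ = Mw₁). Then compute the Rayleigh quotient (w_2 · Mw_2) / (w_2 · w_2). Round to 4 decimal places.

w1 = Mv₀ = (5·4 + 2·1; 1·4 + 4·1) = (22, 8)
w2 = Mw1 = (5·22 + 2·8; 1·22 + 4·8) = (126, 54)
Mw2 = (738, 342)
w2·Mw2 = 126·738 + 54·342 = 111456; w2·w2 = 126·126 + 54·54 = 18792
λ ≈ 111456/18792 = 5.9310

5.9310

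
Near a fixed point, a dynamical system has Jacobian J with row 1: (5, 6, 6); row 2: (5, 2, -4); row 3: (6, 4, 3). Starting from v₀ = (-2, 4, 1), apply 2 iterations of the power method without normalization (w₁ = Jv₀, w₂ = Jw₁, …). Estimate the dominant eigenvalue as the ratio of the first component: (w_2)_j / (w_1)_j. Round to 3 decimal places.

5.300

w1 = Jv₀ = (5·(-2) + 6·4 + 6·1; 5·(-2) + 2·4 + (-4)·1; 6·(-2) + 4·4 + 3·1) = (20, -6, 7)
w2 = Jw1 = (5·20 + 6·(-6) + 6·7; 5·20 + 2·(-6) + (-4)·7; 6·20 + 4·(-6) + 3·7) = (106, 60, 117)
Ratio at component: 106 / 20 = 5.300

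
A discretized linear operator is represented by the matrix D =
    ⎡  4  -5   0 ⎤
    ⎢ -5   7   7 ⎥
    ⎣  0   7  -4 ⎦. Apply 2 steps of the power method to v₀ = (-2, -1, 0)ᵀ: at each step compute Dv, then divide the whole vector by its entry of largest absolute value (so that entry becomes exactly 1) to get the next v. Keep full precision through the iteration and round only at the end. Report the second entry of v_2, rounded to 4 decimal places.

Dv0 = (-3.00000, 3.00000, -7.00000); divide by -7.00000 → v1 = (0.42857, -0.42857, 1.00000)
Dv1 = (3.85714, 1.85714, -7.00000); divide by -7.00000 → v2 = (-0.55102, -0.26531, 1.00000)
Requested entry of v2: -13/49 = -0.2653

-0.2653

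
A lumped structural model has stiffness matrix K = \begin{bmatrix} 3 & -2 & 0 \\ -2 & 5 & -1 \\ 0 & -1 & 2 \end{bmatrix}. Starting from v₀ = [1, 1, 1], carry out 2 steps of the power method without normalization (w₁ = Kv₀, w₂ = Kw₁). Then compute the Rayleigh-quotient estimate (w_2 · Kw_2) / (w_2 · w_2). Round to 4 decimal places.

w1 = Kv₀ = (3·1 + (-2)·1 + 0·1; (-2)·1 + 5·1 + (-1)·1; 0·1 + (-1)·1 + 2·1) = (1, 2, 1)
w2 = Kw1 = (3·1 + (-2)·2 + 0·1; (-2)·1 + 5·2 + (-1)·1; 0·1 + (-1)·2 + 2·1) = (-1, 7, 0)
Kw2 = (-17, 37, -7)
w2·Kw2 = (-1)·(-17) + 7·37 + 0·(-7) = 276; w2·w2 = (-1)·(-1) + 7·7 + 0·0 = 50
λ ≈ 276/50 = 5.5200

λ ≈ 5.5200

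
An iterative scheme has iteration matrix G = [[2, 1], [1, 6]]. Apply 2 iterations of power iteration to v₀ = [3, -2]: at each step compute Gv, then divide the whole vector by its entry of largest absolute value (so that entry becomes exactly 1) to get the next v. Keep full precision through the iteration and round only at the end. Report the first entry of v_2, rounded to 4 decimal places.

0.0200

Gv0 = (4.00000, -9.00000); divide by -9.00000 → v1 = (-0.44444, 1.00000)
Gv1 = (0.11111, 5.55556); divide by 5.55556 → v2 = (0.02000, 1.00000)
Requested entry of v2: -1/-50 = 0.0200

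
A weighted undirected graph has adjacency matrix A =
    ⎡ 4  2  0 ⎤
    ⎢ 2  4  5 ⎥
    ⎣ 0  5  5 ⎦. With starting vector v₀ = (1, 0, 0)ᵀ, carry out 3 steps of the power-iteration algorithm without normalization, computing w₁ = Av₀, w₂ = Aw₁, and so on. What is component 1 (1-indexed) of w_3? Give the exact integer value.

w1 = Av₀ = (4, 2, 0)
w2 = Aw1 = (20, 16, 10)
w3 = Aw2 = (112, 154, 130)
The requested component of w3 is 112.

112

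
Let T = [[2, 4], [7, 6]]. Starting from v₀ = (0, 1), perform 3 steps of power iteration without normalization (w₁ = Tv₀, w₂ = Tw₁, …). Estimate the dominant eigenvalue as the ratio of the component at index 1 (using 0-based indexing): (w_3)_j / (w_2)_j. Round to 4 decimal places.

w1 = Tv₀ = (2·0 + 4·1; 7·0 + 6·1) = (4, 6)
w2 = Tw1 = (2·4 + 4·6; 7·4 + 6·6) = (32, 64)
w3 = Tw2 = (320, 608)
Ratio at component: 608 / 64 = 9.5000

λ ≈ 9.5000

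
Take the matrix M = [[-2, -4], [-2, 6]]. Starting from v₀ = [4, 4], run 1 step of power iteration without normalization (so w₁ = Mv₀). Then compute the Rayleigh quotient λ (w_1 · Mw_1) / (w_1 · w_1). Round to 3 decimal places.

w1 = Mv₀ = (-24, 16)
Mw1 = (-16, 144)
w1·Mw1 = (-24)·(-16) + 16·144 = 2688; w1·w1 = (-24)·(-24) + 16·16 = 832
λ ≈ 2688/832 = 3.231

3.231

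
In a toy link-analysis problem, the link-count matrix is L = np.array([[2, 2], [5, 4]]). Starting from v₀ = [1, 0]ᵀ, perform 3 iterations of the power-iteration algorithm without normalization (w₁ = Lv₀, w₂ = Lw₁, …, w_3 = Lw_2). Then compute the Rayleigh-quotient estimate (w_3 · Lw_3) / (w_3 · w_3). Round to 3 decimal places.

w1 = Lv₀ = (2·1 + 2·0; 5·1 + 4·0) = (2, 5)
w2 = Lw1 = (2·2 + 2·5; 5·2 + 4·5) = (14, 30)
w3 = Lw2 = (88, 190)
Lw3 = (556, 1200)
w3·Lw3 = 88·556 + 190·1200 = 276928; w3·w3 = 88·88 + 190·190 = 43844
λ ≈ 276928/43844 = 6.316

λ ≈ 6.316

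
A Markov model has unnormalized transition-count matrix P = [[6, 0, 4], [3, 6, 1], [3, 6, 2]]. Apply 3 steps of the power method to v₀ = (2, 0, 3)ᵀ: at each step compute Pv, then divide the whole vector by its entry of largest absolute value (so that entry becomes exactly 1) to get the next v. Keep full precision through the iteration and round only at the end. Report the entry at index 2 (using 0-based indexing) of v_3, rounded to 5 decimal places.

0.97260

Pv0 = (24.000000, 9.000000, 12.000000); divide by 24.000000 → v1 = (1.000000, 0.375000, 0.500000)
Pv1 = (8.000000, 5.750000, 6.250000); divide by 8.000000 → v2 = (1.000000, 0.718750, 0.781250)
Pv2 = (9.125000, 8.093750, 8.875000); divide by 9.125000 → v3 = (1.000000, 0.886986, 0.972603)
Requested entry of v3: 1704/1752 = 0.97260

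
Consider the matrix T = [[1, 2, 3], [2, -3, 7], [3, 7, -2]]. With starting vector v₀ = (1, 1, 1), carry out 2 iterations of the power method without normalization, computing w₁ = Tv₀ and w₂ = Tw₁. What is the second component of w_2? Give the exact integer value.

w1 = Tv₀ = (1·1 + 2·1 + 3·1; 2·1 + (-3)·1 + 7·1; 3·1 + 7·1 + (-2)·1) = (6, 6, 8)
w2 = Tw1 = (1·6 + 2·6 + 3·8; 2·6 + (-3)·6 + 7·8; 3·6 + 7·6 + (-2)·8) = (42, 50, 44)
The requested component of w2 is 50.

50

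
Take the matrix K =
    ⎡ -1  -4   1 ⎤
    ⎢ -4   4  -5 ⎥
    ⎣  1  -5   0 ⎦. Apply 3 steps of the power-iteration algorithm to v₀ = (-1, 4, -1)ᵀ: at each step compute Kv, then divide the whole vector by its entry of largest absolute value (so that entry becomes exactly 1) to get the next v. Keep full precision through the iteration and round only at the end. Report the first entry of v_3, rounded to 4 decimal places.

Kv0 = (-16.00000, 25.00000, -21.00000); divide by 25.00000 → v1 = (-0.64000, 1.00000, -0.84000)
Kv1 = (-4.20000, 10.76000, -5.64000); divide by 10.76000 → v2 = (-0.39033, 1.00000, -0.52416)
Kv2 = (-4.13383, 8.18216, -5.39033); divide by 8.18216 → v3 = (-0.50522, 1.00000, -0.65879)
Requested entry of v3: -1112/2201 = -0.5052

-0.5052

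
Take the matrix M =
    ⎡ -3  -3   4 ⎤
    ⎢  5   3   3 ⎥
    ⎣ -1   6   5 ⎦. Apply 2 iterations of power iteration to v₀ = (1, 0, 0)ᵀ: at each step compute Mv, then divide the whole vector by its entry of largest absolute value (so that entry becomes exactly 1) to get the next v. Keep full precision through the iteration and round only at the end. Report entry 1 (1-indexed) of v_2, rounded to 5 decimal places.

Mv0 = (-3.000000, 5.000000, -1.000000); divide by 5.000000 → v1 = (-0.600000, 1.000000, -0.200000)
Mv1 = (-2.000000, -0.600000, 5.600000); divide by 5.600000 → v2 = (-0.357143, -0.107143, 1.000000)
Requested entry of v2: -10/28 = -0.35714

-0.35714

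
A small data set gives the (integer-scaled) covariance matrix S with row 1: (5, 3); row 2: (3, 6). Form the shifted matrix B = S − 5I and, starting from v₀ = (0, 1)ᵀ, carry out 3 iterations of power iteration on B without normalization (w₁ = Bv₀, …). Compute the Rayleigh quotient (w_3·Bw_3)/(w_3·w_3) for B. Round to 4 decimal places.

B = S − 5I has rows (0, 3); (3, 1)
w1 = Bv₀ = (0·0 + 3·1; 3·0 + 1·1) = (3, 1)
w2 = Bw1 = (0·3 + 3·1; 3·3 + 1·1) = (3, 10)
w3 = Bw2 = (30, 19)
Bw3 = (57, 109)
w3·Bw3 = 3781; w3·w3 = 1261; μ ≈ 3781/1261 = 2.9984

2.9984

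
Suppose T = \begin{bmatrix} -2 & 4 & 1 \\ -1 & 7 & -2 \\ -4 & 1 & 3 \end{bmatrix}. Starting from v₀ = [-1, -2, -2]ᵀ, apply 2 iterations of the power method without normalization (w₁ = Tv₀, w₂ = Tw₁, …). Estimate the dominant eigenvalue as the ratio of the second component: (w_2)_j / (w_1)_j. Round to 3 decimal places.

λ ≈ 5.222

w1 = Tv₀ = ((-2)·(-1) + 4·(-2) + 1·(-2); (-1)·(-1) + 7·(-2) + (-2)·(-2); (-4)·(-1) + 1·(-2) + 3·(-2)) = (-8, -9, -4)
w2 = Tw1 = ((-2)·(-8) + 4·(-9) + 1·(-4); (-1)·(-8) + 7·(-9) + (-2)·(-4); (-4)·(-8) + 1·(-9) + 3·(-4)) = (-24, -47, 11)
Ratio at component: -47 / -9 = 5.222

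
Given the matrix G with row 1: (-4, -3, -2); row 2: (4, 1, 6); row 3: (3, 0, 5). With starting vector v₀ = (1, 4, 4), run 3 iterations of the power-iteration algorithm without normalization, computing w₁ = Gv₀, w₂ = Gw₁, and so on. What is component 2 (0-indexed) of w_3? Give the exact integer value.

77

w1 = Gv₀ = ((-4)·1 + (-3)·4 + (-2)·4; 4·1 + 1·4 + 6·4; 3·1 + 0·4 + 5·4) = (-24, 32, 23)
w2 = Gw1 = ((-4)·(-24) + (-3)·32 + (-2)·23; 4·(-24) + 1·32 + 6·23; 3·(-24) + 0·32 + 5·23) = (-46, 74, 43)
w3 = Gw2 = (-124, 148, 77)
The requested component of w3 is 77.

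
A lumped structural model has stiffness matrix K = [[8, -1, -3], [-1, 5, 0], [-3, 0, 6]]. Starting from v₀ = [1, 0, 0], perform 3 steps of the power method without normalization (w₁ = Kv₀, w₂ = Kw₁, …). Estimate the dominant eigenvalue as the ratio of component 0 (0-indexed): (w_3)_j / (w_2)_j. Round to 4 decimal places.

w1 = Kv₀ = (8·1 + (-1)·0 + (-3)·0; (-1)·1 + 5·0 + 0·0; (-3)·1 + 0·0 + 6·0) = (8, -1, -3)
w2 = Kw1 = (8·8 + (-1)·(-1) + (-3)·(-3); (-1)·8 + 5·(-1) + 0·(-3); (-3)·8 + 0·(-1) + 6·(-3)) = (74, -13, -42)
w3 = Kw2 = (731, -139, -474)
Ratio at component: 731 / 74 = 9.8784

9.8784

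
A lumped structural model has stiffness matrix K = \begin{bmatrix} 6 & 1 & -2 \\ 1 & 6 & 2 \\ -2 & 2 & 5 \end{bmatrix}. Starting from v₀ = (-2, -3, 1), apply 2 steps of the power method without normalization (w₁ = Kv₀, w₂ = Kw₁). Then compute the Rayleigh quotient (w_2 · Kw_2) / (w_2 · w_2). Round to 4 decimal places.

w1 = Kv₀ = (-17, -18, 3)
w2 = Kw1 = (-126, -119, 13)
Kw2 = (-901, -814, 79)
w2·Kw2 = (-126)·(-901) + (-119)·(-814) + 13·79 = 211419; w2·w2 = (-126)·(-126) + (-119)·(-119) + 13·13 = 30206
λ ≈ 211419/30206 = 6.9992

λ ≈ 6.9992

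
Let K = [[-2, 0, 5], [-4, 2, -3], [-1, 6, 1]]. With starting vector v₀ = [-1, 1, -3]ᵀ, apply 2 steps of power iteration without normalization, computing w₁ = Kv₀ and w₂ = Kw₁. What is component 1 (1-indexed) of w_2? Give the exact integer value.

w1 = Kv₀ = ((-2)·(-1) + 0·1 + 5·(-3); (-4)·(-1) + 2·1 + (-3)·(-3); (-1)·(-1) + 6·1 + 1·(-3)) = (-13, 15, 4)
w2 = Kw1 = ((-2)·(-13) + 0·15 + 5·4; (-4)·(-13) + 2·15 + (-3)·4; (-1)·(-13) + 6·15 + 1·4) = (46, 70, 107)
The requested component of w2 is 46.

46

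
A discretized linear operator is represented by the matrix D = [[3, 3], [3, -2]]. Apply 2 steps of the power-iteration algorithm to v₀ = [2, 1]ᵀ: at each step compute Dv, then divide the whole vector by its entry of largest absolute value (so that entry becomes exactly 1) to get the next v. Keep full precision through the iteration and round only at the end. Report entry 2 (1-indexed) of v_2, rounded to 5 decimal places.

Dv0 = (9.000000, 4.000000); divide by 9.000000 → v1 = (1.000000, 0.444444)
Dv1 = (4.333333, 2.111111); divide by 4.333333 → v2 = (1.000000, 0.487179)
Requested entry of v2: 19/39 = 0.48718

0.48718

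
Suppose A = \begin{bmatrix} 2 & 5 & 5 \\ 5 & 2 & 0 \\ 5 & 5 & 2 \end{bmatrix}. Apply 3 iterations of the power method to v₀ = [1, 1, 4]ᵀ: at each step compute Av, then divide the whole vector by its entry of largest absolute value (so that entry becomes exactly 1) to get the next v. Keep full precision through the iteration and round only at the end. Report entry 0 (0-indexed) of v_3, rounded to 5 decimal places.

1.00000

Av0 = (27.000000, 7.000000, 18.000000); divide by 27.000000 → v1 = (1.000000, 0.259259, 0.666667)
Av1 = (6.629630, 5.518519, 7.629630); divide by 7.629630 → v2 = (0.868932, 0.723301, 1.000000)
Av2 = (10.354369, 5.791262, 9.961165); divide by 10.354369 → v3 = (1.000000, 0.559306, 0.962025)
Requested entry of v3: 2133/2133 = 1.00000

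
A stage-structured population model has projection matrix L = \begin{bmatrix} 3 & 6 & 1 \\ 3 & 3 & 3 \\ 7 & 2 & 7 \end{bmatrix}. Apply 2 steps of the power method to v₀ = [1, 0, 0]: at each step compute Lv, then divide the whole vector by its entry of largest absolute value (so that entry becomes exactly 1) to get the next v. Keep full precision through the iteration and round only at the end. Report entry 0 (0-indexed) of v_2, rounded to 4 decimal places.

0.4474

Lv0 = (3.00000, 3.00000, 7.00000); divide by 7.00000 → v1 = (0.42857, 0.42857, 1.00000)
Lv1 = (4.85714, 5.57143, 10.85714); divide by 10.85714 → v2 = (0.44737, 0.51316, 1.00000)
Requested entry of v2: 34/76 = 0.4474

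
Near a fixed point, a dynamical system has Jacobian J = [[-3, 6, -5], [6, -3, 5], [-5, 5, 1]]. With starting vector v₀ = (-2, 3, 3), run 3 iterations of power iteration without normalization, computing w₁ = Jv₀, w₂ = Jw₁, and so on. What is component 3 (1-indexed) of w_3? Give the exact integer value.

2028

w1 = Jv₀ = ((-3)·(-2) + 6·3 + (-5)·3; 6·(-2) + (-3)·3 + 5·3; (-5)·(-2) + 5·3 + 1·3) = (9, -6, 28)
w2 = Jw1 = ((-3)·9 + 6·(-6) + (-5)·28; 6·9 + (-3)·(-6) + 5·28; (-5)·9 + 5·(-6) + 1·28) = (-203, 212, -47)
w3 = Jw2 = (2116, -2089, 2028)
The requested component of w3 is 2028.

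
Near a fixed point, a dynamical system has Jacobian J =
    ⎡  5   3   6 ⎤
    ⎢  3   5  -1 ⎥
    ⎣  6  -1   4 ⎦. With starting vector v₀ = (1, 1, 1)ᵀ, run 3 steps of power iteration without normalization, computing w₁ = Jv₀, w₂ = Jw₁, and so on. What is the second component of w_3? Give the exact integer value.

w1 = Jv₀ = (14, 7, 9)
w2 = Jw1 = (145, 68, 113)
w3 = Jw2 = (1607, 662, 1254)
The requested component of w3 is 662.

662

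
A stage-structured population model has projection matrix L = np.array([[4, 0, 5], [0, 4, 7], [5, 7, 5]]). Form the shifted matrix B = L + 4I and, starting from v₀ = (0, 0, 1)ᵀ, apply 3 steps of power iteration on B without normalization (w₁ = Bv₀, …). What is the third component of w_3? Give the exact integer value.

B = L + 4I has rows (8, 0, 5); (0, 8, 7); (5, 7, 9)
w1 = Bv₀ = (5, 7, 9)
w2 = Bw1 = (85, 119, 155)
w3 = Bw2 = (1455, 2037, 2653)
Requested component of w3: 2653

2653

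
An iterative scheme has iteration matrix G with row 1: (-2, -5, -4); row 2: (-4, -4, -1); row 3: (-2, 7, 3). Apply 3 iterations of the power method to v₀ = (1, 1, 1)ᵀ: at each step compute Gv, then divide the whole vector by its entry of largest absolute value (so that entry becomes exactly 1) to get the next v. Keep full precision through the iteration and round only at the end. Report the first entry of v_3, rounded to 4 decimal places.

Gv0 = (-11.00000, -9.00000, 8.00000); divide by -11.00000 → v1 = (1.00000, 0.81818, -0.72727)
Gv1 = (-3.18182, -6.54545, 1.54545); divide by -6.54545 → v2 = (0.48611, 1.00000, -0.23611)
Gv2 = (-5.02778, -5.70833, 5.31944); divide by -5.70833 → v3 = (0.88078, 1.00000, -0.93187)
Requested entry of v3: -362/-411 = 0.8808

0.8808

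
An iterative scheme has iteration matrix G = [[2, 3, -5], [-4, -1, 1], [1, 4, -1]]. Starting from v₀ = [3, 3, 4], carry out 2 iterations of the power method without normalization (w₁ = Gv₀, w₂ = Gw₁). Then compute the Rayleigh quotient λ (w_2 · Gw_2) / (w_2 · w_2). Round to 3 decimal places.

w1 = Gv₀ = (2·3 + 3·3 + (-5)·4; (-4)·3 + (-1)·3 + 1·4; 1·3 + 4·3 + (-1)·4) = (-5, -11, 11)
w2 = Gw1 = (2·(-5) + 3·(-11) + (-5)·11; (-4)·(-5) + (-1)·(-11) + 1·11; 1·(-5) + 4·(-11) + (-1)·11) = (-98, 42, -60)
Gw2 = (230, 290, 130)
w2·Gw2 = (-98)·230 + 42·290 + (-60)·130 = -18160; w2·w2 = (-98)·(-98) + 42·42 + (-60)·(-60) = 14968
λ ≈ -18160/14968 = -1.213

-1.213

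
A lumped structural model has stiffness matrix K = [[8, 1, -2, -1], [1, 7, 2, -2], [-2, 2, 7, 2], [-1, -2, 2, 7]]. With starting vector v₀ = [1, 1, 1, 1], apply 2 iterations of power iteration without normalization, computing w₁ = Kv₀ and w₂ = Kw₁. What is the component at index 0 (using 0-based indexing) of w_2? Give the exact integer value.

w1 = Kv₀ = (6, 8, 9, 6)
w2 = Kw1 = (32, 68, 79, 38)
The requested component of w2 is 32.

32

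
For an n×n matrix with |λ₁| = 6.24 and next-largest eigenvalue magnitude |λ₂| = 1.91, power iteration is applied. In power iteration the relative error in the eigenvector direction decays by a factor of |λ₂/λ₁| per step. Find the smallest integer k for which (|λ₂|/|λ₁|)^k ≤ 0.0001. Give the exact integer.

|λ₂/λ₁| = 1.91/6.24 = 0.30609
Need k ≥ ln(0.0001) / ln(0.30609) = -9.2103 / -1.1839 ≈ 7.780
Smallest integer k satisfying the bound: 8

8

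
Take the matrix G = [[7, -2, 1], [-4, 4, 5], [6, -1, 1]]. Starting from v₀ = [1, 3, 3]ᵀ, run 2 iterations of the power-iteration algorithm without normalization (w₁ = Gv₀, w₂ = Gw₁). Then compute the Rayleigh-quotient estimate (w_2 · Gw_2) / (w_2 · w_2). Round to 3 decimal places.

4.901

w1 = Gv₀ = (7·1 + (-2)·3 + 1·3; (-4)·1 + 4·3 + 5·3; 6·1 + (-1)·3 + 1·3) = (4, 23, 6)
w2 = Gw1 = (7·4 + (-2)·23 + 1·6; (-4)·4 + 4·23 + 5·6; 6·4 + (-1)·23 + 1·6) = (-12, 106, 7)
Gw2 = (-289, 507, -171)
w2·Gw2 = (-12)·(-289) + 106·507 + 7·(-171) = 56013; w2·w2 = (-12)·(-12) + 106·106 + 7·7 = 11429
λ ≈ 56013/11429 = 4.901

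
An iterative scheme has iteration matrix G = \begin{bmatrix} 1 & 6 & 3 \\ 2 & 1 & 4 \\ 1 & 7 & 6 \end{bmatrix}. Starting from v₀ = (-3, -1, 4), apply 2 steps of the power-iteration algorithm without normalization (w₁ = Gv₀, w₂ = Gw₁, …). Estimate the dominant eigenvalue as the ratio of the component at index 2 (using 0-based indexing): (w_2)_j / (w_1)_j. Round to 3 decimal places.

w1 = Gv₀ = (1·(-3) + 6·(-1) + 3·4; 2·(-3) + 1·(-1) + 4·4; 1·(-3) + 7·(-1) + 6·4) = (3, 9, 14)
w2 = Gw1 = (1·3 + 6·9 + 3·14; 2·3 + 1·9 + 4·14; 1·3 + 7·9 + 6·14) = (99, 71, 150)
Ratio at component: 150 / 14 = 10.714

λ ≈ 10.714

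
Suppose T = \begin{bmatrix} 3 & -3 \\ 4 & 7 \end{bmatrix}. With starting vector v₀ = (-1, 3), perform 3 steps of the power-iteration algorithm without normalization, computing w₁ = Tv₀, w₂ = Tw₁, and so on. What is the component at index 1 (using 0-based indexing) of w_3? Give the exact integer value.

w1 = Tv₀ = (3·(-1) + (-3)·3; 4·(-1) + 7·3) = (-12, 17)
w2 = Tw1 = (3·(-12) + (-3)·17; 4·(-12) + 7·17) = (-87, 71)
w3 = Tw2 = (-474, 149)
The requested component of w3 is 149.

149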